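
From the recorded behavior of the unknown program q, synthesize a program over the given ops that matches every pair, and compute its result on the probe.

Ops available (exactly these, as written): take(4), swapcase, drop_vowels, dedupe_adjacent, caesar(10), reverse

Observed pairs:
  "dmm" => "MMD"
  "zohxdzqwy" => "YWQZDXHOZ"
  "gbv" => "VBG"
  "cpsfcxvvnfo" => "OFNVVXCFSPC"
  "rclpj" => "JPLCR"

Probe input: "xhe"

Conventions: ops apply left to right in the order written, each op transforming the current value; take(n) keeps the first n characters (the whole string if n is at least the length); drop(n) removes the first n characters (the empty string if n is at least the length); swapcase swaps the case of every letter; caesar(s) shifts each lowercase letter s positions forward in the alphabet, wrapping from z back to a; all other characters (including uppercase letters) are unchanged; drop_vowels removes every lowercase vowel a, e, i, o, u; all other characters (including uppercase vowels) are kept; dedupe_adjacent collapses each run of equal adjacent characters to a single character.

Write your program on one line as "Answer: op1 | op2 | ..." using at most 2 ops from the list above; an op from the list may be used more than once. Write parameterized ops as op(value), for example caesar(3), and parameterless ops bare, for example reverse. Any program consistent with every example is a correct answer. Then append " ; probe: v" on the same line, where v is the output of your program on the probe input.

swapcase | reverse ; probe: "EHX"

Check, running the answer program on each example:
  "dmm" -> "DMM" -> "MMD"
  "zohxdzqwy" -> "ZOHXDZQWY" -> "YWQZDXHOZ"
  "gbv" -> "GBV" -> "VBG"
  "cpsfcxvvnfo" -> "CPSFCXVVNFO" -> "OFNVVXCFSPC"
  "rclpj" -> "RCLPJ" -> "JPLCR"
  probe: "xhe" -> "XHE" -> "EHX"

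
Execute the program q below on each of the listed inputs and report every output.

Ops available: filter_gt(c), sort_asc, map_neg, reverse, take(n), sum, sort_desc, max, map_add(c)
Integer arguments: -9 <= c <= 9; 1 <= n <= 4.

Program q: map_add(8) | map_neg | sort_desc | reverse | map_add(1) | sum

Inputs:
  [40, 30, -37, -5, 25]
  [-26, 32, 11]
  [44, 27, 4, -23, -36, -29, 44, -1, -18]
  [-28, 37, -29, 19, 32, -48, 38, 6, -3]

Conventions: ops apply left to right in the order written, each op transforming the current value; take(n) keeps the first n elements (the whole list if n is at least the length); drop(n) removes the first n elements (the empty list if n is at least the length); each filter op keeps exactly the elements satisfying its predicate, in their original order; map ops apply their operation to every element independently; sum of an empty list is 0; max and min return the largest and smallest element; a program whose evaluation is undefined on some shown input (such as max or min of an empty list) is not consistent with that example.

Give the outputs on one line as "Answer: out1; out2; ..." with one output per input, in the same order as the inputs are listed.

Execution, op by op:
  [40, 30, -37, -5, 25] -> [48, 38, -29, 3, 33] -> [-48, -38, 29, -3, -33] -> [29, -3, -33, -38, -48] -> [-48, -38, -33, -3, 29] -> [-47, -37, -32, -2, 30] -> -88
  [-26, 32, 11] -> [-18, 40, 19] -> [18, -40, -19] -> [18, -19, -40] -> [-40, -19, 18] -> [-39, -18, 19] -> -38
  [44, 27, 4, -23, -36, -29, 44, -1, -18] -> [52, 35, 12, -15, -28, -21, 52, 7, -10] -> [-52, -35, -12, 15, 28, 21, -52, -7, 10] -> [28, 21, 15, 10, -7, -12, -35, -52, -52] -> [-52, -52, -35, -12, -7, 10, 15, 21, 28] -> [-51, -51, -34, -11, -6, 11, 16, 22, 29] -> -75
  [-28, 37, -29, 19, 32, -48, 38, 6, -3] -> [-20, 45, -21, 27, 40, -40, 46, 14, 5] -> [20, -45, 21, -27, -40, 40, -46, -14, -5] -> [40, 21, 20, -5, -14, -27, -40, -45, -46] -> [-46, -45, -40, -27, -14, -5, 20, 21, 40] -> [-45, -44, -39, -26, -13, -4, 21, 22, 41] -> -87

-88; -38; -75; -87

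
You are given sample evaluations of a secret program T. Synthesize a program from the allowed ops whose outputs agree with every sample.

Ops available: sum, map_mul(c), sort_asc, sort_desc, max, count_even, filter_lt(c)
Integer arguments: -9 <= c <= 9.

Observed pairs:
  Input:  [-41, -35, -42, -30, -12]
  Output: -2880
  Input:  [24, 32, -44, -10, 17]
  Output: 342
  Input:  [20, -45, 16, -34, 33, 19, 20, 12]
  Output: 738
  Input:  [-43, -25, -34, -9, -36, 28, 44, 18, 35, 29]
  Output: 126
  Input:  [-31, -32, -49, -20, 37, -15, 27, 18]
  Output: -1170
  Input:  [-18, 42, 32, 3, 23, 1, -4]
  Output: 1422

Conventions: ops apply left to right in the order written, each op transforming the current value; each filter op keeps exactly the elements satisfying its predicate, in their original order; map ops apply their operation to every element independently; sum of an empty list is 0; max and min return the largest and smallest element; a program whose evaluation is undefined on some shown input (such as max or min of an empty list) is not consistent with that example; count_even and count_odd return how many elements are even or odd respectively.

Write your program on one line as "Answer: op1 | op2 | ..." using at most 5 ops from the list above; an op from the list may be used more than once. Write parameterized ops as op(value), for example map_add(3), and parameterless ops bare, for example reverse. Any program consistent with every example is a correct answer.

map_mul(6) | map_mul(3) | sort_desc | sum

Check, running the answer program on each example:
  [-41, -35, -42, -30, -12] -> [-246, -210, -252, -180, -72] -> [-738, -630, -756, -540, -216] -> [-216, -540, -630, -738, -756] -> -2880
  [24, 32, -44, -10, 17] -> [144, 192, -264, -60, 102] -> [432, 576, -792, -180, 306] -> [576, 432, 306, -180, -792] -> 342
  [20, -45, 16, -34, 33, 19, 20, 12] -> [120, -270, 96, -204, 198, 114, 120, 72] -> [360, -810, 288, -612, 594, 342, 360, 216] -> [594, 360, 360, 342, 288, 216, -612, -810] -> 738
  [-43, -25, -34, -9, -36, 28, 44, 18, 35, 29] -> [-258, -150, -204, -54, -216, 168, 264, 108, 210, 174] -> [-774, -450, -612, -162, -648, 504, 792, 324, 630, 522] -> [792, 630, 522, 504, 324, -162, -450, -612, -648, -774] -> 126
  [-31, -32, -49, -20, 37, -15, 27, 18] -> [-186, -192, -294, -120, 222, -90, 162, 108] -> [-558, -576, -882, -360, 666, -270, 486, 324] -> [666, 486, 324, -270, -360, -558, -576, -882] -> -1170
  [-18, 42, 32, 3, 23, 1, -4] -> [-108, 252, 192, 18, 138, 6, -24] -> [-324, 756, 576, 54, 414, 18, -72] -> [756, 576, 414, 54, 18, -72, -324] -> 1422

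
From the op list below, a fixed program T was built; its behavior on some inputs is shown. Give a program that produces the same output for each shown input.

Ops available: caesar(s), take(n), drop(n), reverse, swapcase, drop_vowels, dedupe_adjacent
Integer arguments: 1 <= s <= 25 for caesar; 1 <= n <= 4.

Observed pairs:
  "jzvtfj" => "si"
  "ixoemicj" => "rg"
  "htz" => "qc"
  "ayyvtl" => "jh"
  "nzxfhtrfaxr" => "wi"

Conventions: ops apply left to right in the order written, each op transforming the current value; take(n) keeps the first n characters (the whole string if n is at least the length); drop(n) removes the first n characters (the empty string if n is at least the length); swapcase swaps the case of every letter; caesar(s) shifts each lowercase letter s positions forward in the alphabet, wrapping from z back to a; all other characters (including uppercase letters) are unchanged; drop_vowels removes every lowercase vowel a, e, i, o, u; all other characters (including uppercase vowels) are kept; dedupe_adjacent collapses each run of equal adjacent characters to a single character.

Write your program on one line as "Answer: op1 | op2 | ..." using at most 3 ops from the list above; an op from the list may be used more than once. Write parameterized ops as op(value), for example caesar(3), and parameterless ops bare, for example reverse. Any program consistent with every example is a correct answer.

dedupe_adjacent | caesar(9) | take(2)

Check, running the answer program on each example:
  "jzvtfj" -> "jzvtfj" -> "siecos" -> "si"
  "ixoemicj" -> "ixoemicj" -> "rgxnvrls" -> "rg"
  "htz" -> "htz" -> "qci" -> "qc"
  "ayyvtl" -> "ayvtl" -> "jhecu" -> "jh"
  "nzxfhtrfaxr" -> "nzxfhtrfaxr" -> "wigoqcaojga" -> "wi"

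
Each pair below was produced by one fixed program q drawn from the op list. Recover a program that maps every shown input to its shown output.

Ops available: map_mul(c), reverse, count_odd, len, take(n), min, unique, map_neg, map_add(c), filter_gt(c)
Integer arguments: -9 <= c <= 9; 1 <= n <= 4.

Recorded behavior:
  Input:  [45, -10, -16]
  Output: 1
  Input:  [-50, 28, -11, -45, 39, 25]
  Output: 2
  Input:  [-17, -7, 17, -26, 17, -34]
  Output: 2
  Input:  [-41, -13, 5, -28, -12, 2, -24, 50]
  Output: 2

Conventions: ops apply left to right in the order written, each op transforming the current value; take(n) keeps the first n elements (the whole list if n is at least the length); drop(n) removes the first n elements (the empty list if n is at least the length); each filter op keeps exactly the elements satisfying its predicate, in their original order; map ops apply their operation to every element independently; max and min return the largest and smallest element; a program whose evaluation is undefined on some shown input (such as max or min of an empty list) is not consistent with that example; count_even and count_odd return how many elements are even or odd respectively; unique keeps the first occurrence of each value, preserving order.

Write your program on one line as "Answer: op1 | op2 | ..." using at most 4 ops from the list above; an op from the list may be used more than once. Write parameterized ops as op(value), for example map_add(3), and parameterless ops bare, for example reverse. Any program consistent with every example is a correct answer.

filter_gt(2) | take(2) | len

Check, running the answer program on each example:
  [45, -10, -16] -> [45] -> [45] -> 1
  [-50, 28, -11, -45, 39, 25] -> [28, 39, 25] -> [28, 39] -> 2
  [-17, -7, 17, -26, 17, -34] -> [17, 17] -> [17, 17] -> 2
  [-41, -13, 5, -28, -12, 2, -24, 50] -> [5, 50] -> [5, 50] -> 2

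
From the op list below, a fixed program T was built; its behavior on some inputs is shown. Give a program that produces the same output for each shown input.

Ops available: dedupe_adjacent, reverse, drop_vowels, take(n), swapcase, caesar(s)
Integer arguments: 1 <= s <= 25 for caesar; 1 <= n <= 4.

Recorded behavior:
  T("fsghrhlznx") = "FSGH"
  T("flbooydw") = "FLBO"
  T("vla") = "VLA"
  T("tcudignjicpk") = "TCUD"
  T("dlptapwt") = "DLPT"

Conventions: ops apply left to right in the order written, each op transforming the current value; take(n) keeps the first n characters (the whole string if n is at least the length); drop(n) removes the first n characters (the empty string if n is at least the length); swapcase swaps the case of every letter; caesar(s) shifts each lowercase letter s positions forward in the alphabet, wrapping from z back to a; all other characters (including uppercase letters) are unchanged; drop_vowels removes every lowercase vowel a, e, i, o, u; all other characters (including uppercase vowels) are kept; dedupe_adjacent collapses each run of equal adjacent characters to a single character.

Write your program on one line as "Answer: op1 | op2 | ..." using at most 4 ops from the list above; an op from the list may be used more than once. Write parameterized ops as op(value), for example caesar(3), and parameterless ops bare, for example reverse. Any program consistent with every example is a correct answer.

dedupe_adjacent | take(4) | swapcase

Check, running the answer program on each example:
  "fsghrhlznx" -> "fsghrhlznx" -> "fsgh" -> "FSGH"
  "flbooydw" -> "flboydw" -> "flbo" -> "FLBO"
  "vla" -> "vla" -> "vla" -> "VLA"
  "tcudignjicpk" -> "tcudignjicpk" -> "tcud" -> "TCUD"
  "dlptapwt" -> "dlptapwt" -> "dlpt" -> "DLPT"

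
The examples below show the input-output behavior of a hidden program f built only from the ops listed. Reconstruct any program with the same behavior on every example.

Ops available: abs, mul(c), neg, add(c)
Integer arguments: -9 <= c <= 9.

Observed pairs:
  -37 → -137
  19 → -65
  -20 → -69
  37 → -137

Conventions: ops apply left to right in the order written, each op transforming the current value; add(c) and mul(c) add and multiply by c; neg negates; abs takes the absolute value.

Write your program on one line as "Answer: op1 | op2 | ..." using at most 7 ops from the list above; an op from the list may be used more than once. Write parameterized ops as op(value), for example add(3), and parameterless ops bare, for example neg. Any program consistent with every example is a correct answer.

abs | mul(4) | mul(-1) | add(1) | add(3) | add(7)

Check, running the answer program on each example:
  -37 -> 37 -> 148 -> -148 -> -147 -> -144 -> -137
  19 -> 19 -> 76 -> -76 -> -75 -> -72 -> -65
  -20 -> 20 -> 80 -> -80 -> -79 -> -76 -> -69
  37 -> 37 -> 148 -> -148 -> -147 -> -144 -> -137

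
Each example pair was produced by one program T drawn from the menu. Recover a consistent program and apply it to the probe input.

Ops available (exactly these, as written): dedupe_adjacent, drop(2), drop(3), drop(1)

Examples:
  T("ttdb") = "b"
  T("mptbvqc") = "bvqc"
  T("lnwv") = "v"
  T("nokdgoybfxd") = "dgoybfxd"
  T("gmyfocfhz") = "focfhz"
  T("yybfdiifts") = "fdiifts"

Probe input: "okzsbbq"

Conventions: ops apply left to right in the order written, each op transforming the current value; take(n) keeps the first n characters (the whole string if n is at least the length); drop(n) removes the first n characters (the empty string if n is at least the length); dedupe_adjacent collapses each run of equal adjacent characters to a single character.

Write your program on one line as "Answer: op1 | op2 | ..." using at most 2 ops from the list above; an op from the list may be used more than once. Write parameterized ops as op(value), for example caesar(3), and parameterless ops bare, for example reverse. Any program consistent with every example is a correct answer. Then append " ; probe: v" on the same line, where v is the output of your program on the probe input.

drop(1) | drop(2) ; probe: "sbbq"

Check, running the answer program on each example:
  "ttdb" -> "tdb" -> "b"
  "mptbvqc" -> "ptbvqc" -> "bvqc"
  "lnwv" -> "nwv" -> "v"
  "nokdgoybfxd" -> "okdgoybfxd" -> "dgoybfxd"
  "gmyfocfhz" -> "myfocfhz" -> "focfhz"
  "yybfdiifts" -> "ybfdiifts" -> "fdiifts"
  probe: "okzsbbq" -> "kzsbbq" -> "sbbq"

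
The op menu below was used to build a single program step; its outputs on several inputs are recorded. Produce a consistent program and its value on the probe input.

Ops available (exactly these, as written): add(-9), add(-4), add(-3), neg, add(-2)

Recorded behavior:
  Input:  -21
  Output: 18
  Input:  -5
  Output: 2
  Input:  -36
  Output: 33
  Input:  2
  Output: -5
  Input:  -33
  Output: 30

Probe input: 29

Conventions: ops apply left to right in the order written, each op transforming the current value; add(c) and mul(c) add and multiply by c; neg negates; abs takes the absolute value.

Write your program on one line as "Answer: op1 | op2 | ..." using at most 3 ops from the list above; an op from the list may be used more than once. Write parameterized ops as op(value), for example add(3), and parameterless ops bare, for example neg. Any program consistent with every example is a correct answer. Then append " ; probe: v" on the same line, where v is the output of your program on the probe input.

neg | add(-3) ; probe: -32

Check, running the answer program on each example:
  -21 -> 21 -> 18
  -5 -> 5 -> 2
  -36 -> 36 -> 33
  2 -> -2 -> -5
  -33 -> 33 -> 30
  probe: 29 -> -29 -> -32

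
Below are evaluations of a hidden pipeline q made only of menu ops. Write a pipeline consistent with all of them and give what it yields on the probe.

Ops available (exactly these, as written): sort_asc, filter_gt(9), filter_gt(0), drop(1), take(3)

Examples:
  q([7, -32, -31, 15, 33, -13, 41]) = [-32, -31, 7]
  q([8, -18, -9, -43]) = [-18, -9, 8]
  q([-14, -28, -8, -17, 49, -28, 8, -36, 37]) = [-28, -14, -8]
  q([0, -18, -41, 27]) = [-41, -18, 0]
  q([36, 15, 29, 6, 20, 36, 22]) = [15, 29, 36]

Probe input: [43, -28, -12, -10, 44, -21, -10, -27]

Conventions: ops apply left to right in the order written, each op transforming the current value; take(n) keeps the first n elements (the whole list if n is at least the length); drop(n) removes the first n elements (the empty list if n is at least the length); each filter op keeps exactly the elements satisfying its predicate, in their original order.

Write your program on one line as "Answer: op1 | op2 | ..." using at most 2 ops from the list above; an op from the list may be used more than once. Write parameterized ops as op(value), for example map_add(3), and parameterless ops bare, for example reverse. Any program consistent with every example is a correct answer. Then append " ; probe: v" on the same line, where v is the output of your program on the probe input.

take(3) | sort_asc ; probe: [-28, -12, 43]

Check, running the answer program on each example:
  [7, -32, -31, 15, 33, -13, 41] -> [7, -32, -31] -> [-32, -31, 7]
  [8, -18, -9, -43] -> [8, -18, -9] -> [-18, -9, 8]
  [-14, -28, -8, -17, 49, -28, 8, -36, 37] -> [-14, -28, -8] -> [-28, -14, -8]
  [0, -18, -41, 27] -> [0, -18, -41] -> [-41, -18, 0]
  [36, 15, 29, 6, 20, 36, 22] -> [36, 15, 29] -> [15, 29, 36]
  probe: [43, -28, -12, -10, 44, -21, -10, -27] -> [43, -28, -12] -> [-28, -12, 43]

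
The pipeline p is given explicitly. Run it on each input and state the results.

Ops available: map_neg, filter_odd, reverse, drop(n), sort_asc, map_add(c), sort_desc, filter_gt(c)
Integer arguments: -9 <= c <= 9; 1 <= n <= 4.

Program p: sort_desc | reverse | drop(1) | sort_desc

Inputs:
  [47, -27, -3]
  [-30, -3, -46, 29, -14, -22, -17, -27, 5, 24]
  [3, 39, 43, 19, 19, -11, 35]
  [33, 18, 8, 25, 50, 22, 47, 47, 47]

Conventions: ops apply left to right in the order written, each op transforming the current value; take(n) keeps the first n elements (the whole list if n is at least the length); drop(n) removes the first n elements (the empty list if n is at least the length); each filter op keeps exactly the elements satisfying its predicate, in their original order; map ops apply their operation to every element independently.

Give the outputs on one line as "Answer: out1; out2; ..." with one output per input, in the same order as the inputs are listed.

[47, -3]; [29, 24, 5, -3, -14, -17, -22, -27, -30]; [43, 39, 35, 19, 19, 3]; [50, 47, 47, 47, 33, 25, 22, 18]

Execution, op by op:
  [47, -27, -3] -> [47, -3, -27] -> [-27, -3, 47] -> [-3, 47] -> [47, -3]
  [-30, -3, -46, 29, -14, -22, -17, -27, 5, 24] -> [29, 24, 5, -3, -14, -17, -22, -27, -30, -46] -> [-46, -30, -27, -22, -17, -14, -3, 5, 24, 29] -> [-30, -27, -22, -17, -14, -3, 5, 24, 29] -> [29, 24, 5, -3, -14, -17, -22, -27, -30]
  [3, 39, 43, 19, 19, -11, 35] -> [43, 39, 35, 19, 19, 3, -11] -> [-11, 3, 19, 19, 35, 39, 43] -> [3, 19, 19, 35, 39, 43] -> [43, 39, 35, 19, 19, 3]
  [33, 18, 8, 25, 50, 22, 47, 47, 47] -> [50, 47, 47, 47, 33, 25, 22, 18, 8] -> [8, 18, 22, 25, 33, 47, 47, 47, 50] -> [18, 22, 25, 33, 47, 47, 47, 50] -> [50, 47, 47, 47, 33, 25, 22, 18]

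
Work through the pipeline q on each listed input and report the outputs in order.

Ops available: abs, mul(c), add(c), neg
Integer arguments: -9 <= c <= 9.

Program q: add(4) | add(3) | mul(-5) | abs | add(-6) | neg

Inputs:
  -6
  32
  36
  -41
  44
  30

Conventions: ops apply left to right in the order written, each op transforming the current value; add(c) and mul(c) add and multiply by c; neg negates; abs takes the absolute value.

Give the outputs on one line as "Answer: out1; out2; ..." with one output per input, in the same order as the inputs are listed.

Execution, op by op:
  -6 -> -2 -> 1 -> -5 -> 5 -> -1 -> 1
  32 -> 36 -> 39 -> -195 -> 195 -> 189 -> -189
  36 -> 40 -> 43 -> -215 -> 215 -> 209 -> -209
  -41 -> -37 -> -34 -> 170 -> 170 -> 164 -> -164
  44 -> 48 -> 51 -> -255 -> 255 -> 249 -> -249
  30 -> 34 -> 37 -> -185 -> 185 -> 179 -> -179

1; -189; -209; -164; -249; -179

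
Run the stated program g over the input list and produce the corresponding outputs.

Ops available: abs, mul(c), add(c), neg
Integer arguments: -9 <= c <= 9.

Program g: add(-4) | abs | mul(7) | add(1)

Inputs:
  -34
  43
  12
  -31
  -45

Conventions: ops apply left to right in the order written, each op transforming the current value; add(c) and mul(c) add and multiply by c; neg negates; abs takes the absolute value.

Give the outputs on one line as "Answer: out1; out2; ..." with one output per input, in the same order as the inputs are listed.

Execution, op by op:
  -34 -> -38 -> 38 -> 266 -> 267
  43 -> 39 -> 39 -> 273 -> 274
  12 -> 8 -> 8 -> 56 -> 57
  -31 -> -35 -> 35 -> 245 -> 246
  -45 -> -49 -> 49 -> 343 -> 344

267; 274; 57; 246; 344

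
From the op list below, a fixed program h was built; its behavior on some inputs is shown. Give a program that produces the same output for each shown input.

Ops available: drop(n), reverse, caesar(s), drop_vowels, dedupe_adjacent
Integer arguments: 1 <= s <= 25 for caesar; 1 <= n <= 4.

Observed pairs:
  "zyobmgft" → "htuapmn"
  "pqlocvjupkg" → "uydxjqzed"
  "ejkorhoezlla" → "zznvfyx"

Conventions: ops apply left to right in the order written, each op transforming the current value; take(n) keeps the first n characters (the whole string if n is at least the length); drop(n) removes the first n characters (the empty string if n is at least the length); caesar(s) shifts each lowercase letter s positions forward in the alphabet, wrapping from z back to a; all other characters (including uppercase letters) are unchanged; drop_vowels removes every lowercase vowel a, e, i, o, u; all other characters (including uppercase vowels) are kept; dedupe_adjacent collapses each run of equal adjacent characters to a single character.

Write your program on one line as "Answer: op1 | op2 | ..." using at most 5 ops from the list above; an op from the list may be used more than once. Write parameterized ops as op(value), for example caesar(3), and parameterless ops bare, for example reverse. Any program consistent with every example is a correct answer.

drop_vowels | caesar(19) | caesar(21) | reverse

Check, running the answer program on each example:
  "zyobmgft" -> "zybmgft" -> "srufzym" -> "nmpauth" -> "htuapmn"
  "pqlocvjupkg" -> "pqlcvjpkg" -> "ijevocidz" -> "dezqjxdyu" -> "uydxjqzed"
  "ejkorhoezlla" -> "jkrhzll" -> "cdkasee" -> "xyfvnzz" -> "zznvfyx"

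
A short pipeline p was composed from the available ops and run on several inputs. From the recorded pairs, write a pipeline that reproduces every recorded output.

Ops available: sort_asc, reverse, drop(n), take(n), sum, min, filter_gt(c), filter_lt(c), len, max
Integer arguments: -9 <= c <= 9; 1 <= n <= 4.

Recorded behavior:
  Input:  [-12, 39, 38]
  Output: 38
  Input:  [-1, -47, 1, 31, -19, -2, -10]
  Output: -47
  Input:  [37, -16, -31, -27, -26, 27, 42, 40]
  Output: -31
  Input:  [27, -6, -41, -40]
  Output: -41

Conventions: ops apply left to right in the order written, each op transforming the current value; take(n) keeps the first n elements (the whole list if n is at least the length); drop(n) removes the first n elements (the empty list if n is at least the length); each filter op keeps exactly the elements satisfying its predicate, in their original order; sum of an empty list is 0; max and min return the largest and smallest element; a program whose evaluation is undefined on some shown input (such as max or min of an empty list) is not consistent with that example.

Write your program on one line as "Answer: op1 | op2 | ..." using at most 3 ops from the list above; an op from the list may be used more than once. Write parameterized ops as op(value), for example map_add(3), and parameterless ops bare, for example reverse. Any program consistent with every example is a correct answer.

drop(1) | take(4) | min

Check, running the answer program on each example:
  [-12, 39, 38] -> [39, 38] -> [39, 38] -> 38
  [-1, -47, 1, 31, -19, -2, -10] -> [-47, 1, 31, -19, -2, -10] -> [-47, 1, 31, -19] -> -47
  [37, -16, -31, -27, -26, 27, 42, 40] -> [-16, -31, -27, -26, 27, 42, 40] -> [-16, -31, -27, -26] -> -31
  [27, -6, -41, -40] -> [-6, -41, -40] -> [-6, -41, -40] -> -41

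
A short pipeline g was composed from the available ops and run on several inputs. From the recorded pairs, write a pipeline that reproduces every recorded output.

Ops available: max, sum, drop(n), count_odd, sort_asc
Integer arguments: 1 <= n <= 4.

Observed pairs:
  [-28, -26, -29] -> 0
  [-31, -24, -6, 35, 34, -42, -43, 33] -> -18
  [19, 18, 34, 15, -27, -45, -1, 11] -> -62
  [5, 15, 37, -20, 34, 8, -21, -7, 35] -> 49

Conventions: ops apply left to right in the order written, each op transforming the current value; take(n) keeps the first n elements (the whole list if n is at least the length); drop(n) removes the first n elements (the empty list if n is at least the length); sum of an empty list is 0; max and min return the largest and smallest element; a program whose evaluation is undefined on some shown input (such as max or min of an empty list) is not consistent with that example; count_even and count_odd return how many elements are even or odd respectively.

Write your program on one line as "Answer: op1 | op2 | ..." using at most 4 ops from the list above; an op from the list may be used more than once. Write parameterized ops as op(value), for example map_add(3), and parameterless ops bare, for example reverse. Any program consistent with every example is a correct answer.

drop(4) | sort_asc | sum

Check, running the answer program on each example:
  [-28, -26, -29] -> [] -> [] -> 0
  [-31, -24, -6, 35, 34, -42, -43, 33] -> [34, -42, -43, 33] -> [-43, -42, 33, 34] -> -18
  [19, 18, 34, 15, -27, -45, -1, 11] -> [-27, -45, -1, 11] -> [-45, -27, -1, 11] -> -62
  [5, 15, 37, -20, 34, 8, -21, -7, 35] -> [34, 8, -21, -7, 35] -> [-21, -7, 8, 34, 35] -> 49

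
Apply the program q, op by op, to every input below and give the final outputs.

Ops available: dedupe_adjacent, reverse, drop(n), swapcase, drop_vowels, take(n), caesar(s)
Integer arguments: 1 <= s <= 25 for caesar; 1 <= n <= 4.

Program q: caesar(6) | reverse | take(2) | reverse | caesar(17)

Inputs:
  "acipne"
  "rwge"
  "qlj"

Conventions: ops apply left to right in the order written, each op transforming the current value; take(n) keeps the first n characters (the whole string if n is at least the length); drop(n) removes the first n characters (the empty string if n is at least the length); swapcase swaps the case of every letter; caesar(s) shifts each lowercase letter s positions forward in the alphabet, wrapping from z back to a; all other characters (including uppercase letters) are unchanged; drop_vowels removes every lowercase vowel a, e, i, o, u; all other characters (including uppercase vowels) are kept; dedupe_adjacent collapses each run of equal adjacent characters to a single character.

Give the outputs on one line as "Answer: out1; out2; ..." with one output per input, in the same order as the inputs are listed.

Execution, op by op:
  "acipne" -> "giovtk" -> "ktvoig" -> "kt" -> "tk" -> "kb"
  "rwge" -> "xcmk" -> "kmcx" -> "km" -> "mk" -> "db"
  "qlj" -> "wrp" -> "prw" -> "pr" -> "rp" -> "ig"

"kb"; "db"; "ig"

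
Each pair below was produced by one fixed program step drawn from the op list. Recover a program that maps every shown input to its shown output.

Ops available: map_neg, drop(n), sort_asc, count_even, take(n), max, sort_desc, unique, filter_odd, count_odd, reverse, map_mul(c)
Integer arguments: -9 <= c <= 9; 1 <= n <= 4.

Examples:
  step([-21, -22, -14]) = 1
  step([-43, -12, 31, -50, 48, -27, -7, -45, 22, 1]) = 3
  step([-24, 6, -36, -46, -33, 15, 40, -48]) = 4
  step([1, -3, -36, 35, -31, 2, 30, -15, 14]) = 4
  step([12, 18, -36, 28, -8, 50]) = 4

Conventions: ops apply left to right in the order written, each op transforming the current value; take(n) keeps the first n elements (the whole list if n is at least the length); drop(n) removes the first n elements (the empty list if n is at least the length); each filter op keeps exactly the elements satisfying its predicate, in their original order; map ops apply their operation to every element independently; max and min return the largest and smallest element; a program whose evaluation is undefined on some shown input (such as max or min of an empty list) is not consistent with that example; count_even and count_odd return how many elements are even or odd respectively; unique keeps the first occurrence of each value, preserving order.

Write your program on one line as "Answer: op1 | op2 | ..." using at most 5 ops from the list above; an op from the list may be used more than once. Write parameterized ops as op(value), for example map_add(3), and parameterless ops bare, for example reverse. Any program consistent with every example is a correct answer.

drop(2) | reverse | sort_desc | count_even

Check, running the answer program on each example:
  [-21, -22, -14] -> [-14] -> [-14] -> [-14] -> 1
  [-43, -12, 31, -50, 48, -27, -7, -45, 22, 1] -> [31, -50, 48, -27, -7, -45, 22, 1] -> [1, 22, -45, -7, -27, 48, -50, 31] -> [48, 31, 22, 1, -7, -27, -45, -50] -> 3
  [-24, 6, -36, -46, -33, 15, 40, -48] -> [-36, -46, -33, 15, 40, -48] -> [-48, 40, 15, -33, -46, -36] -> [40, 15, -33, -36, -46, -48] -> 4
  [1, -3, -36, 35, -31, 2, 30, -15, 14] -> [-36, 35, -31, 2, 30, -15, 14] -> [14, -15, 30, 2, -31, 35, -36] -> [35, 30, 14, 2, -15, -31, -36] -> 4
  [12, 18, -36, 28, -8, 50] -> [-36, 28, -8, 50] -> [50, -8, 28, -36] -> [50, 28, -8, -36] -> 4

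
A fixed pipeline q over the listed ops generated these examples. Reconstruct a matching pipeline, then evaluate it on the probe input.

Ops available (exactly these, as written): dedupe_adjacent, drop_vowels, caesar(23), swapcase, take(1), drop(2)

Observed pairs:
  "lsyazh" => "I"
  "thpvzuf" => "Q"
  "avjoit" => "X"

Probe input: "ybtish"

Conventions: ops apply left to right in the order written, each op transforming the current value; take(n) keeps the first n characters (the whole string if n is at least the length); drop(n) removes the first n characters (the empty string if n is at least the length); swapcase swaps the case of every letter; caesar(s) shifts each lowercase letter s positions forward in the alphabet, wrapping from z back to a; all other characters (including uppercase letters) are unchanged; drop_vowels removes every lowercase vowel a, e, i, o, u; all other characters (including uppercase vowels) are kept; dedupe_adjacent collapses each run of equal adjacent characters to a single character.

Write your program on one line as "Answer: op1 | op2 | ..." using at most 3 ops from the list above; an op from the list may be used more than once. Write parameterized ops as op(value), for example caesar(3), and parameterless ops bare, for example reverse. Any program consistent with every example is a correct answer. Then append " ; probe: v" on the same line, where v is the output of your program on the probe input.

caesar(23) | take(1) | swapcase ; probe: "V"

Check, running the answer program on each example:
  "lsyazh" -> "ipvxwe" -> "i" -> "I"
  "thpvzuf" -> "qemswrc" -> "q" -> "Q"
  "avjoit" -> "xsglfq" -> "x" -> "X"
  probe: "ybtish" -> "vyqfpe" -> "v" -> "V"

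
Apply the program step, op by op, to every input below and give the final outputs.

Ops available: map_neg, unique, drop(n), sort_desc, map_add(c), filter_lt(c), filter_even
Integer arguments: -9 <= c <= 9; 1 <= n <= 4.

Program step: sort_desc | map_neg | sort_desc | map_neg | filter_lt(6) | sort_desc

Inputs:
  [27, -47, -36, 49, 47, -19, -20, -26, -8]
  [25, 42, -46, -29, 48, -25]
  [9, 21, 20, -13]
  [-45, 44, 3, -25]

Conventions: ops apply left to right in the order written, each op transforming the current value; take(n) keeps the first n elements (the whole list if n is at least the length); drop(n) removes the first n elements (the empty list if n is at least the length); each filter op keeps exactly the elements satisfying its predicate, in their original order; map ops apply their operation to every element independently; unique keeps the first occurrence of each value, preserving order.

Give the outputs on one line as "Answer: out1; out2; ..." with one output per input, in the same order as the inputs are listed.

[-8, -19, -20, -26, -36, -47]; [-25, -29, -46]; [-13]; [3, -25, -45]

Execution, op by op:
  [27, -47, -36, 49, 47, -19, -20, -26, -8] -> [49, 47, 27, -8, -19, -20, -26, -36, -47] -> [-49, -47, -27, 8, 19, 20, 26, 36, 47] -> [47, 36, 26, 20, 19, 8, -27, -47, -49] -> [-47, -36, -26, -20, -19, -8, 27, 47, 49] -> [-47, -36, -26, -20, -19, -8] -> [-8, -19, -20, -26, -36, -47]
  [25, 42, -46, -29, 48, -25] -> [48, 42, 25, -25, -29, -46] -> [-48, -42, -25, 25, 29, 46] -> [46, 29, 25, -25, -42, -48] -> [-46, -29, -25, 25, 42, 48] -> [-46, -29, -25] -> [-25, -29, -46]
  [9, 21, 20, -13] -> [21, 20, 9, -13] -> [-21, -20, -9, 13] -> [13, -9, -20, -21] -> [-13, 9, 20, 21] -> [-13] -> [-13]
  [-45, 44, 3, -25] -> [44, 3, -25, -45] -> [-44, -3, 25, 45] -> [45, 25, -3, -44] -> [-45, -25, 3, 44] -> [-45, -25, 3] -> [3, -25, -45]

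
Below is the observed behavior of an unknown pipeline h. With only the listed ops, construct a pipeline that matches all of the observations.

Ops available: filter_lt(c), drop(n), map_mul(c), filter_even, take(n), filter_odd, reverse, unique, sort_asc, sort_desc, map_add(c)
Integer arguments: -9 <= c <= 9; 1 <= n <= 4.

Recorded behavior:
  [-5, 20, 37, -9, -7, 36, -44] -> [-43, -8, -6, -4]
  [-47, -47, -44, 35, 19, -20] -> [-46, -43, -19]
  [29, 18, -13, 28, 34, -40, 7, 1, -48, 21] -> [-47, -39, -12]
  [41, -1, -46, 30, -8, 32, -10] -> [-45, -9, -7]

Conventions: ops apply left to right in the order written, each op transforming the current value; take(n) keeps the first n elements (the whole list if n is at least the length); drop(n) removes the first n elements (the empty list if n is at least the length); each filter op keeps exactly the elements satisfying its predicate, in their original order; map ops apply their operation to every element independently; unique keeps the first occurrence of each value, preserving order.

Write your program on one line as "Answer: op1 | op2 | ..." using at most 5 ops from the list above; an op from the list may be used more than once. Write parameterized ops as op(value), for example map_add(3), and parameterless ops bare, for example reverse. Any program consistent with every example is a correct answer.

unique | filter_lt(-3) | map_add(1) | sort_desc | sort_asc

Check, running the answer program on each example:
  [-5, 20, 37, -9, -7, 36, -44] -> [-5, 20, 37, -9, -7, 36, -44] -> [-5, -9, -7, -44] -> [-4, -8, -6, -43] -> [-4, -6, -8, -43] -> [-43, -8, -6, -4]
  [-47, -47, -44, 35, 19, -20] -> [-47, -44, 35, 19, -20] -> [-47, -44, -20] -> [-46, -43, -19] -> [-19, -43, -46] -> [-46, -43, -19]
  [29, 18, -13, 28, 34, -40, 7, 1, -48, 21] -> [29, 18, -13, 28, 34, -40, 7, 1, -48, 21] -> [-13, -40, -48] -> [-12, -39, -47] -> [-12, -39, -47] -> [-47, -39, -12]
  [41, -1, -46, 30, -8, 32, -10] -> [41, -1, -46, 30, -8, 32, -10] -> [-46, -8, -10] -> [-45, -7, -9] -> [-7, -9, -45] -> [-45, -9, -7]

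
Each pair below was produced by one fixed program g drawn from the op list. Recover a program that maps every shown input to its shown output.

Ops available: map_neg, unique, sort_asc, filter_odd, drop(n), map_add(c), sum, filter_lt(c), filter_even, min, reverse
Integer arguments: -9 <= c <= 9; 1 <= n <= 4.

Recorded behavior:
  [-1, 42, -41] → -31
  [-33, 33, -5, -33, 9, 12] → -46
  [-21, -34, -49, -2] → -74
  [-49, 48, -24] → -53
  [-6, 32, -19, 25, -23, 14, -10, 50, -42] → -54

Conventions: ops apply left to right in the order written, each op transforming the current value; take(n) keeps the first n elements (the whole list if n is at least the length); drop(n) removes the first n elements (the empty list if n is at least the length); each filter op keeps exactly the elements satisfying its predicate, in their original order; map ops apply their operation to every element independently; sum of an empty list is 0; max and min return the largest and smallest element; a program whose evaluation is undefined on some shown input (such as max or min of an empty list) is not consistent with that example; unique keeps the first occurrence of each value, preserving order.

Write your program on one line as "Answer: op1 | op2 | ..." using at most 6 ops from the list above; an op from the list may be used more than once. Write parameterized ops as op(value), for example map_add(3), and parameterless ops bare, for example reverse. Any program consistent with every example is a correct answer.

map_add(3) | map_add(5) | map_add(2) | filter_lt(-8) | sum

Check, running the answer program on each example:
  [-1, 42, -41] -> [2, 45, -38] -> [7, 50, -33] -> [9, 52, -31] -> [-31] -> -31
  [-33, 33, -5, -33, 9, 12] -> [-30, 36, -2, -30, 12, 15] -> [-25, 41, 3, -25, 17, 20] -> [-23, 43, 5, -23, 19, 22] -> [-23, -23] -> -46
  [-21, -34, -49, -2] -> [-18, -31, -46, 1] -> [-13, -26, -41, 6] -> [-11, -24, -39, 8] -> [-11, -24, -39] -> -74
  [-49, 48, -24] -> [-46, 51, -21] -> [-41, 56, -16] -> [-39, 58, -14] -> [-39, -14] -> -53
  [-6, 32, -19, 25, -23, 14, -10, 50, -42] -> [-3, 35, -16, 28, -20, 17, -7, 53, -39] -> [2, 40, -11, 33, -15, 22, -2, 58, -34] -> [4, 42, -9, 35, -13, 24, 0, 60, -32] -> [-9, -13, -32] -> -54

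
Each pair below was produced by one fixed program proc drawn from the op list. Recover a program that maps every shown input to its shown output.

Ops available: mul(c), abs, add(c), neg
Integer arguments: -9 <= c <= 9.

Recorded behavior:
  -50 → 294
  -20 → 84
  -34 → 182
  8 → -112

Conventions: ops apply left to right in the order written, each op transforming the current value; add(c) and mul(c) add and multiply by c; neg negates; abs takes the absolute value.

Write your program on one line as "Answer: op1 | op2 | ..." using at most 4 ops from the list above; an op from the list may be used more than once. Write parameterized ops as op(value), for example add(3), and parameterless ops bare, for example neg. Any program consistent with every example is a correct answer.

add(8) | mul(7) | neg

Check, running the answer program on each example:
  -50 -> -42 -> -294 -> 294
  -20 -> -12 -> -84 -> 84
  -34 -> -26 -> -182 -> 182
  8 -> 16 -> 112 -> -112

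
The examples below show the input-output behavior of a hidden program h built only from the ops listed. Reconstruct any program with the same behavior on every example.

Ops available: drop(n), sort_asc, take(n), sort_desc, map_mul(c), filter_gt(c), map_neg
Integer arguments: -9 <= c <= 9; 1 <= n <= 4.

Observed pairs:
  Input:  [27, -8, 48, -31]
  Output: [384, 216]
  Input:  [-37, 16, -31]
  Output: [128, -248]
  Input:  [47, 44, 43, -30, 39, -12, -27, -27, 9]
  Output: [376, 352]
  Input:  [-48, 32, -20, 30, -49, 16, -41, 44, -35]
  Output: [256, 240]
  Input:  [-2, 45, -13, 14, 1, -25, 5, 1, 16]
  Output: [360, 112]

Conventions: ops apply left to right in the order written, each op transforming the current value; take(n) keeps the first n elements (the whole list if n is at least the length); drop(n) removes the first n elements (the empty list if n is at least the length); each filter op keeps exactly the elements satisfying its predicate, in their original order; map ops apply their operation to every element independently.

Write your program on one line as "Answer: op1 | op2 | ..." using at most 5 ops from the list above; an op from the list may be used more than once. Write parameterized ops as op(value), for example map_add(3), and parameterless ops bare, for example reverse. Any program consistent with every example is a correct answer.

take(4) | map_mul(8) | sort_desc | take(2)

Check, running the answer program on each example:
  [27, -8, 48, -31] -> [27, -8, 48, -31] -> [216, -64, 384, -248] -> [384, 216, -64, -248] -> [384, 216]
  [-37, 16, -31] -> [-37, 16, -31] -> [-296, 128, -248] -> [128, -248, -296] -> [128, -248]
  [47, 44, 43, -30, 39, -12, -27, -27, 9] -> [47, 44, 43, -30] -> [376, 352, 344, -240] -> [376, 352, 344, -240] -> [376, 352]
  [-48, 32, -20, 30, -49, 16, -41, 44, -35] -> [-48, 32, -20, 30] -> [-384, 256, -160, 240] -> [256, 240, -160, -384] -> [256, 240]
  [-2, 45, -13, 14, 1, -25, 5, 1, 16] -> [-2, 45, -13, 14] -> [-16, 360, -104, 112] -> [360, 112, -16, -104] -> [360, 112]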